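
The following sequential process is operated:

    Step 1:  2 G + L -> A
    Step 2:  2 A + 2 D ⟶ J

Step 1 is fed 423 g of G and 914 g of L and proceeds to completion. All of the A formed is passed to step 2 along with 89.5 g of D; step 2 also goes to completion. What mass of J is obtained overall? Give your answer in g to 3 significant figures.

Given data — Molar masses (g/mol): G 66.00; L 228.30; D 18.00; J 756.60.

Step 1:
n(G) = 423.0 / 66.00 = 6.409 mol
n(L) = 914.0 / 228.30 = 4.004 mol
n/ν → G: 3.205, L: 4.004; G is limiting.
n(A) produced = (1/2) × 6.409 = 3.205 mol
Step 2:
n(A) available = 3.205 mol
n(D) = 89.50 / 18.00 = 4.972 mol
n/ν → A: 1.603, D: 2.486; A is limiting.
n(J) = (1/2) × 3.205 = 1.603 mol
mass = 1.603 × 756.60 = 1213 g

1210 g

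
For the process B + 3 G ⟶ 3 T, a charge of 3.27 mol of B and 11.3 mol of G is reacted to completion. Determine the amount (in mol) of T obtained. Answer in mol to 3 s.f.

n(B) = 3.270 mol
n(G) = 11.30 mol
n/ν for B = 3.270/1 = 3.270
n/ν for G = 11.30/3 = 3.767
Smallest n/ν is B → limiting reagent.
n(T) = (3/1) × 3.270 = 9.810 mol

9.81 mol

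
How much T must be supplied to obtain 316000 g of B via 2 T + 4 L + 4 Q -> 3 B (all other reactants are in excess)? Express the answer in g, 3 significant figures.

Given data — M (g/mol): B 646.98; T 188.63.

61400 g

n(B) = 316000 / 646.98 = 488.4 mol
n(T) = (2/3) × 488.4 = 325.6 mol
mass = 325.6 × 188.63 = 61420 g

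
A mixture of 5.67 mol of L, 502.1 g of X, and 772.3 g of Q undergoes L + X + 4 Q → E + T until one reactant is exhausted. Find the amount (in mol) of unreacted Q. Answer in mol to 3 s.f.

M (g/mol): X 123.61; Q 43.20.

n(L) = 5.670 mol
n(X) = 502.1 / 123.61 = 4.062 mol
n(Q) = 772.3 / 43.20 = 17.88 mol
n/ν for L = 5.670/1 = 5.670
n/ν for X = 4.062/1 = 4.062
n/ν for Q = 17.88/4 = 4.470
Smallest n/ν is X → limiting reagent.
Q consumed = (4/1) × 4.062 = 16.25 mol
Q remaining = 17.88 − 16.25 = 1.630 mol

1.63 mol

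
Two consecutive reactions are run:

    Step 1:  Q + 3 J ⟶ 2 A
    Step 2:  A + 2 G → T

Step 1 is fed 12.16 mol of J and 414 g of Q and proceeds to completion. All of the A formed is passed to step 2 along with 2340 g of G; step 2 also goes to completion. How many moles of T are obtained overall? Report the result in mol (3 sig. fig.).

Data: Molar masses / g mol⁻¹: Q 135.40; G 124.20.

Step 1:
n(J) = 12.16 mol
n(Q) = 414.0 / 135.40 = 3.058 mol
n/ν for J = 12.16/3 = 4.053
n/ν for Q = 3.058/1 = 3.058
Smallest n/ν is Q → limiting reagent.
n(A) produced = (2/1) × 3.058 = 6.116 mol
Step 2:
n(A) available = 6.116 mol
n(G) = 2340 / 124.20 = 18.84 mol
n/ν for A = 6.116/1 = 6.116
n/ν for G = 18.84/2 = 9.420
Smallest n/ν is A → limiting reagent.
n(T) = (1/1) × 6.116 = 6.116 mol

6.12 mol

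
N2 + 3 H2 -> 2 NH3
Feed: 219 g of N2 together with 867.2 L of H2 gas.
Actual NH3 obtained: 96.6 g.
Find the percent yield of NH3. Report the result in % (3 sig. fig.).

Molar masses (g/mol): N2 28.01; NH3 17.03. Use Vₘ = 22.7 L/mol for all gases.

n(N2) = 219.0 / 28.01 = 7.819 mol
n(H2) = 867.2 / 22.7 = 38.20 mol
n/ν for N2 = 7.819/1 = 7.819
n/ν for H2 = 38.20/3 = 12.73
Smallest n/ν is N2 → limiting reagent.
theoretical n(NH3) = (2/1) × 7.819 = 15.64 mol → 266.3 g
% yield = 96.6 / 266.3 × 100 = 36.27 %

36.3 %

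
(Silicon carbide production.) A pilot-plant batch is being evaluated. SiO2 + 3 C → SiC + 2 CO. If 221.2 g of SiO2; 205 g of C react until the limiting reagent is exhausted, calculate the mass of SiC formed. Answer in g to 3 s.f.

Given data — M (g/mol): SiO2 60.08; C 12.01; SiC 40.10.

148 g

n(SiO2) = 221.2 / 60.08 = 3.682 mol
n(C) = 205.0 / 12.01 = 17.07 mol
n/ν → SiO2: 3.682, C: 5.690; SiO2 is limiting.
n(SiC) = (1/1) × 3.682 = 3.682 mol
mass = 3.682 × 40.10 = 147.6 g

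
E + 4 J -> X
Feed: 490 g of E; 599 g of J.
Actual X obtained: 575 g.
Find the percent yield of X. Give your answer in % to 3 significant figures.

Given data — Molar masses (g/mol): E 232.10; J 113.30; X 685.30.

63.5 %

n(E) = 490.0 / 232.10 = 2.111 mol
n(J) = 599.0 / 113.30 = 5.287 mol
n/ν → E: 2.111, J: 1.322; J is limiting.
theoretical n(X) = (1/4) × 5.287 = 1.322 mol → 906.0 g
% yield = 575 / 906.0 × 100 = 63.47 %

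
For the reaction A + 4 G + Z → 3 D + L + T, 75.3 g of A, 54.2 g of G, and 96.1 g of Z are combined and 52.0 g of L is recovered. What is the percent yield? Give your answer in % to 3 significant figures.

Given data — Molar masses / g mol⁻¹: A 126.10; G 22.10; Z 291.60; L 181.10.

n(A) = 75.30 / 126.10 = 0.5971 mol
n(G) = 54.20 / 22.10 = 2.452 mol
n(Z) = 96.10 / 291.60 = 0.3296 mol
n/ν → A: 0.5971, G: 0.6130, Z: 0.3296; Z is limiting.
theoretical n(L) = (1/1) × 0.3296 = 0.3296 mol → 59.69 g
% yield = 52.0 / 59.69 × 100 = 87.12 %

87.1 %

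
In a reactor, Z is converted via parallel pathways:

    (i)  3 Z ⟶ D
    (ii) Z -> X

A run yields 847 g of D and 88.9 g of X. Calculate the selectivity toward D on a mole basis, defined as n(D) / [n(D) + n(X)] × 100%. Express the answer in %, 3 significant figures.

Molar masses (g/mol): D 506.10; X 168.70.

76.1 %

n(D) = 847 / 506.10 = 1.674 mol
n(X) = 88.9 / 168.70 = 0.5270 mol
selectivity = 1.674/(1.674+0.5270) × 100 = 76.06 %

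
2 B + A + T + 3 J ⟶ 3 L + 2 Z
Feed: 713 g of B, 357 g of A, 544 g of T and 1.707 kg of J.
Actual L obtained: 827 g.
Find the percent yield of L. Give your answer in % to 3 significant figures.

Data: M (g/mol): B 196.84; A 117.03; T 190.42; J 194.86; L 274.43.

55.5 %

n(B) = 713.0 / 196.84 = 3.622 mol
n(A) = 357.0 / 117.03 = 3.050 mol
n(T) = 544.0 / 190.42 = 2.857 mol
n(J) = 1.707×1000 / 194.86 = 8.760 mol
n/ν → B: 1.811, A: 3.050, T: 2.857, J: 2.920; B is limiting.
theoretical n(L) = (3/2) × 3.622 = 5.433 mol → 1491 g
% yield = 827 / 1491 × 100 = 55.47 %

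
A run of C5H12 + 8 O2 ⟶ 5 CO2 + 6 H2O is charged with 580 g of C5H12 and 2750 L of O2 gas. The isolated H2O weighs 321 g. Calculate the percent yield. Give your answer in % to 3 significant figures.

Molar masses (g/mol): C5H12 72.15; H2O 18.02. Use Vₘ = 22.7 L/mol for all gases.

n(C5H12) = 580.0 / 72.15 = 8.039 mol
n(O2) = 2750 / 22.7 = 121.1 mol
n/ν for C5H12 = 8.039/1 = 8.039
n/ν for O2 = 121.1/8 = 15.14
Smallest n/ν is C5H12 → limiting reagent.
theoretical n(H2O) = (6/1) × 8.039 = 48.23 mol → 869.1 g
% yield = 321 / 869.1 × 100 = 36.93 %

36.9 %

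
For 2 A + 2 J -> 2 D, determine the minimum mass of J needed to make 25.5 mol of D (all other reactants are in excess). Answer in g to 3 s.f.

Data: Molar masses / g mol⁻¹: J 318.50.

n(D) = 25.50 mol
n(J) = (2/2) × 25.50 = 25.50 mol
mass = 25.50 × 318.50 = 8122 g

8120 g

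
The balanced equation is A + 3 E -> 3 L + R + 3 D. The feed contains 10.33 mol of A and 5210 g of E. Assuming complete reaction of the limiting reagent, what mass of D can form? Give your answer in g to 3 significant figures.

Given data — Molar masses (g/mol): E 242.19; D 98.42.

n(A) = 10.33 mol
n(E) = 5210 / 242.19 = 21.51 mol
n/ν for A = 10.33/1 = 10.33
n/ν for E = 21.51/3 = 7.170
Smallest n/ν is E → limiting reagent.
n(D) = (3/3) × 21.51 = 21.51 mol
mass = 21.51 × 98.42 = 2117 g

2120 g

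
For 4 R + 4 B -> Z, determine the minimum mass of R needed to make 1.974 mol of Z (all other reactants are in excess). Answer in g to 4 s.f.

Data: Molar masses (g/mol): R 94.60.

747.0 g

n(Z) = 1.974 mol
n(R) = (4/1) × 1.974 = 7.896 mol
mass = 7.896 × 94.60 = 747.0 g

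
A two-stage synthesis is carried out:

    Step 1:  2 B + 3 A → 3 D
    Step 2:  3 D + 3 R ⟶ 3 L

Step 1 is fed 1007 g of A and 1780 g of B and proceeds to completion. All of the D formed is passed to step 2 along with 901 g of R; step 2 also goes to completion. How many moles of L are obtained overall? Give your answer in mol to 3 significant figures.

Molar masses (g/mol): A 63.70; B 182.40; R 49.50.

14.6 mol

Step 1:
n(A) = 1007 / 63.70 = 15.81 mol
n(B) = 1780 / 182.40 = 9.759 mol
n/ν for A = 15.81/3 = 5.270
n/ν for B = 9.759/2 = 4.880
Smallest n/ν is B → limiting reagent.
n(D) produced = (3/2) × 9.759 = 14.64 mol
Step 2:
n(D) available = 14.64 mol
n(R) = 901.0 / 49.50 = 18.20 mol
n/ν for D = 14.64/3 = 4.880
n/ν for R = 18.20/3 = 6.067
Smallest n/ν is D → limiting reagent.
n(L) = (3/3) × 14.64 = 14.64 mol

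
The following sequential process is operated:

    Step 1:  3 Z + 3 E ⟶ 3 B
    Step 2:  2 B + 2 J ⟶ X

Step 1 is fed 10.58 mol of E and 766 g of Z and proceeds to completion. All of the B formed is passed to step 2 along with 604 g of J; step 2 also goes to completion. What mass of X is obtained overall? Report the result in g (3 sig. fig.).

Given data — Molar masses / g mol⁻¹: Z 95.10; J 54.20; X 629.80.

Step 1:
n(E) = 10.58 mol
n(Z) = 766.0 / 95.10 = 8.055 mol
n/ν for E = 10.58/3 = 3.527
n/ν for Z = 8.055/3 = 2.685
Smallest n/ν is Z → limiting reagent.
n(B) produced = (3/3) × 8.055 = 8.055 mol
Step 2:
n(B) available = 8.055 mol
n(J) = 604.0 / 54.20 = 11.14 mol
n/ν for B = 8.055/2 = 4.028
n/ν for J = 11.14/2 = 5.570
Smallest n/ν is B → limiting reagent.
n(X) = (1/2) × 8.055 = 4.028 mol
mass = 4.028 × 629.80 = 2537 g

2540 g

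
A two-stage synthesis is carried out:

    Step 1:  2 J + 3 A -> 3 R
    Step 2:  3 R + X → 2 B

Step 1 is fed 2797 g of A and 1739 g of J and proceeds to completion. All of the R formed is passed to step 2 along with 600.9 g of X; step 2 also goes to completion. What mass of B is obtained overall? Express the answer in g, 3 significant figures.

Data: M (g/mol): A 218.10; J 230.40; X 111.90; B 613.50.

4630 g

Step 1:
n(A) = 2797 / 218.10 = 12.82 mol
n(J) = 1739 / 230.40 = 7.548 mol
n/ν for A = 12.82/3 = 4.273
n/ν for J = 7.548/2 = 3.774
Smallest n/ν is J → limiting reagent.
n(R) produced = (3/2) × 7.548 = 11.32 mol
Step 2:
n(R) available = 11.32 mol
n(X) = 600.9 / 111.90 = 5.370 mol
n/ν for R = 11.32/3 = 3.773
n/ν for X = 5.370/1 = 5.370
Smallest n/ν is R → limiting reagent.
n(B) = (2/3) × 11.32 = 7.547 mol
mass = 7.547 × 613.50 = 4630 g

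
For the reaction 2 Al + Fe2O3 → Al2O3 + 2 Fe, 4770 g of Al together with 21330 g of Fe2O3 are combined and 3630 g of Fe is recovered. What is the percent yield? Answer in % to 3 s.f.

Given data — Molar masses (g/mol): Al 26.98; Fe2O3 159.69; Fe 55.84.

36.8 %

n(Al) = 4770 / 26.98 = 176.8 mol
n(Fe2O3) = 21330 / 159.69 = 133.6 mol
n/ν for Al = 176.8/2 = 88.40
n/ν for Fe2O3 = 133.6/1 = 133.6
Smallest n/ν is Al → limiting reagent.
theoretical n(Fe) = (2/2) × 176.8 = 176.8 mol → 9873 g
% yield = 3630 / 9873 × 100 = 36.77 %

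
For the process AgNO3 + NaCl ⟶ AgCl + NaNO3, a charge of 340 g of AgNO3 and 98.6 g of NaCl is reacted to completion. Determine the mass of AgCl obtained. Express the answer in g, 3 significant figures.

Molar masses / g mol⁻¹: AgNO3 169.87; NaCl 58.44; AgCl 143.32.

242 g

n(AgNO3) = 340.0 / 169.87 = 2.002 mol
n(NaCl) = 98.60 / 58.44 = 1.687 mol
n/ν for AgNO3 = 2.002/1 = 2.002
n/ν for NaCl = 1.687/1 = 1.687
Smallest n/ν is NaCl → limiting reagent.
n(AgCl) = (1/1) × 1.687 = 1.687 mol
mass = 1.687 × 143.32 = 241.8 g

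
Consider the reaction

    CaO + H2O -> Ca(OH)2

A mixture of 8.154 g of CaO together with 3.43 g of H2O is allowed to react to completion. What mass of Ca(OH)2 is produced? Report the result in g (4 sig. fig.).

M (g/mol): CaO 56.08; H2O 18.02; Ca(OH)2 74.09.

10.77 g

n(CaO) = 8.154 / 56.08 = 0.1454 mol
n(H2O) = 3.430 / 18.02 = 0.1903 mol
n/ν for CaO = 0.1454/1 = 0.1454
n/ν for H2O = 0.1903/1 = 0.1903
Smallest n/ν is CaO → limiting reagent.
n(Ca(OH)2) = (1/1) × 0.1454 = 0.1454 mol
mass = 0.1454 × 74.09 = 10.77 g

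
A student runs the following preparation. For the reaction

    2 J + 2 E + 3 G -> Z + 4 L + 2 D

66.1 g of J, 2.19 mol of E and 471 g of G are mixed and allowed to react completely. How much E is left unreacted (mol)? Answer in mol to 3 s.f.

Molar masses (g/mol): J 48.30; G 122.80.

0.821 mol

n(J) = 66.10 / 48.30 = 1.369 mol
n(E) = 2.190 mol
n(G) = 471.0 / 122.80 = 3.836 mol
n/ν for J = 1.369/2 = 0.6845
n/ν for E = 2.190/2 = 1.095
n/ν for G = 3.836/3 = 1.279
Smallest n/ν is J → limiting reagent.
E consumed = (2/2) × 1.369 = 1.369 mol
E remaining = 2.190 − 1.369 = 0.8210 mol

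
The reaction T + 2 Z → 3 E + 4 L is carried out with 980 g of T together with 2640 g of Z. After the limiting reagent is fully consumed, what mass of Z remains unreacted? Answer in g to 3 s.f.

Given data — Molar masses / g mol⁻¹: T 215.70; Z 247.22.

394 g

n(T) = 980.0 / 215.70 = 4.543 mol
n(Z) = 2640 / 247.22 = 10.68 mol
n/ν for T = 4.543/1 = 4.543
n/ν for Z = 10.68/2 = 5.340
Smallest n/ν is T → limiting reagent.
Z consumed = (2/1) × 4.543 = 9.086 mol
Z remaining = 10.68 − 9.086 = 1.594 mol
mass = 1.594 × 247.22 = 394.1 g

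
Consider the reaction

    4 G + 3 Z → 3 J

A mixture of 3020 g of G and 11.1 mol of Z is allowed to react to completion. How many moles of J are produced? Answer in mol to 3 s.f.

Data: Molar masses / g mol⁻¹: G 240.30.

n(G) = 3020 / 240.30 = 12.57 mol
n(Z) = 11.10 mol
n/ν for G = 12.57/4 = 3.143
n/ν for Z = 11.10/3 = 3.700
Smallest n/ν is G → limiting reagent.
n(J) = (3/4) × 12.57 = 9.428 mol

9.43 mol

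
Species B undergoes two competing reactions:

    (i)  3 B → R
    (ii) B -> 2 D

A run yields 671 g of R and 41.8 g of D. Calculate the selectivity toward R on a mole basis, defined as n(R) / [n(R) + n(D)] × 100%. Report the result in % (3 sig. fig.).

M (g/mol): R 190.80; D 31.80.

n(R) = 671 / 190.80 = 3.517 mol
n(D) = 41.8 / 31.80 = 1.314 mol
selectivity = 3.517/(3.517+1.314) × 100 = 72.80 %

72.8 %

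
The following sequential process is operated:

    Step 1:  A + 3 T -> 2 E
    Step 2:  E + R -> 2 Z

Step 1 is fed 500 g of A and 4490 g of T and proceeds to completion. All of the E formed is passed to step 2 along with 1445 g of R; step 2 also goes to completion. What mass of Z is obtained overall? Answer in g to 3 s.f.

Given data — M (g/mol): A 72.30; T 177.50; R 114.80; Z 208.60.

Step 1:
n(A) = 500.0 / 72.30 = 6.916 mol
n(T) = 4490 / 177.50 = 25.30 mol
n/ν for A = 6.916/1 = 6.916
n/ν for T = 25.30/3 = 8.433
Smallest n/ν is A → limiting reagent.
n(E) produced = (2/1) × 6.916 = 13.83 mol
Step 2:
n(E) available = 13.83 mol
n(R) = 1445 / 114.80 = 12.59 mol
n/ν for E = 13.83/1 = 13.83
n/ν for R = 12.59/1 = 12.59
Smallest n/ν is R → limiting reagent.
n(Z) = (2/1) × 12.59 = 25.18 mol
mass = 25.18 × 208.60 = 5253 g

5250 g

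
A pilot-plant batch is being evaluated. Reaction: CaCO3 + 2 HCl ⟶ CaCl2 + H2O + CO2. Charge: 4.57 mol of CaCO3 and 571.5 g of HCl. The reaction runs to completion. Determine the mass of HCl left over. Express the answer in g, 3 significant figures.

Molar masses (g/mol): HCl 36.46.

n(CaCO3) = 4.570 mol
n(HCl) = 571.5 / 36.46 = 15.67 mol
n/ν for CaCO3 = 4.570/1 = 4.570
n/ν for HCl = 15.67/2 = 7.835
Smallest n/ν is CaCO3 → limiting reagent.
HCl consumed = (2/1) × 4.570 = 9.140 mol
HCl remaining = 15.67 − 9.140 = 6.530 mol
mass = 6.530 × 36.46 = 238.1 g

238 g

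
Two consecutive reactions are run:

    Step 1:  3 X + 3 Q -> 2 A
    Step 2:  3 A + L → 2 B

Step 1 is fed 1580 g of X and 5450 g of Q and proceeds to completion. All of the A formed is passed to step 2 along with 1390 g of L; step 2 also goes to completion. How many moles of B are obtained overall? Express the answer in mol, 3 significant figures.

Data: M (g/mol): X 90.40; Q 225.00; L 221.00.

7.77 mol

Step 1:
n(X) = 1580 / 90.40 = 17.48 mol
n(Q) = 5450 / 225.00 = 24.22 mol
n/ν for X = 17.48/3 = 5.827
n/ν for Q = 24.22/3 = 8.073
Smallest n/ν is X → limiting reagent.
n(A) produced = (2/3) × 17.48 = 11.65 mol
Step 2:
n(A) available = 11.65 mol
n(L) = 1390 / 221.00 = 6.290 mol
n/ν for A = 11.65/3 = 3.883
n/ν for L = 6.290/1 = 6.290
Smallest n/ν is A → limiting reagent.
n(B) = (2/3) × 11.65 = 7.767 mol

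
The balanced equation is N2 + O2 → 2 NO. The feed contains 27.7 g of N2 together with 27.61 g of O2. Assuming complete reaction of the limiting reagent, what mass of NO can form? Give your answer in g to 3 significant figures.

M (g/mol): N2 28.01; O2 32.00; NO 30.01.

n(N2) = 27.70 / 28.01 = 0.9889 mol
n(O2) = 27.61 / 32.00 = 0.8628 mol
n/ν → N2: 0.9889, O2: 0.8628; O2 is limiting.
n(NO) = (2/1) × 0.8628 = 1.726 mol
mass = 1.726 × 30.01 = 51.80 g

51.8 g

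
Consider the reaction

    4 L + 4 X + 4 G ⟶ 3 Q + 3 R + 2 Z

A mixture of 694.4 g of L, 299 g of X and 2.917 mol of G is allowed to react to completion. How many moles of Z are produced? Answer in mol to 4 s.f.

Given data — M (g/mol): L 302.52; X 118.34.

n(L) = 694.4 / 302.52 = 2.295 mol
n(X) = 299.0 / 118.34 = 2.527 mol
n(G) = 2.917 mol
n/ν for L = 2.295/4 = 0.5738
n/ν for X = 2.527/4 = 0.6318
n/ν for G = 2.917/4 = 0.7293
Smallest n/ν is L → limiting reagent.
n(Z) = (2/4) × 2.295 = 1.148 mol

1.148 mol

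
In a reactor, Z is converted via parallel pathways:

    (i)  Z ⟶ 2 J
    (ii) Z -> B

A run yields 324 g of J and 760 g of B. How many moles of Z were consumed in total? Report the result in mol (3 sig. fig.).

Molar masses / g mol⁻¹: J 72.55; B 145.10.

n(J) = 324 / 72.55 = 4.466 mol
n(B) = 760 / 145.10 = 5.238 mol
n(Z) via (i) = (1/2)×4.466 = 2.233 mol
n(Z) via (ii) = (1/1)×5.238 = 5.238 mol
total n(Z) = 2.233 + 5.238 = 7.471 mol

7.47 mol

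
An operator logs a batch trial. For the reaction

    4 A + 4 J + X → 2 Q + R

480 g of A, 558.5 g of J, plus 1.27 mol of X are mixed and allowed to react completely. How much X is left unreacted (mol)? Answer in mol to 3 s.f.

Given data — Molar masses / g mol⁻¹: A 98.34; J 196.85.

0.561 mol

n(A) = 480.0 / 98.34 = 4.881 mol
n(J) = 558.5 / 196.85 = 2.837 mol
n(X) = 1.270 mol
n/ν for A = 4.881/4 = 1.220
n/ν for J = 2.837/4 = 0.7093
n/ν for X = 1.270/1 = 1.270
Smallest n/ν is J → limiting reagent.
X consumed = (1/4) × 2.837 = 0.7093 mol
X remaining = 1.270 − 0.7093 = 0.5607 mol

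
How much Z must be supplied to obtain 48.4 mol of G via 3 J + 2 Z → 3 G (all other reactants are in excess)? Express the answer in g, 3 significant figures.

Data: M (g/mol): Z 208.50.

n(G) = 48.40 mol
n(Z) = (2/3) × 48.40 = 32.27 mol
mass = 32.27 × 208.50 = 6728 g

6730 g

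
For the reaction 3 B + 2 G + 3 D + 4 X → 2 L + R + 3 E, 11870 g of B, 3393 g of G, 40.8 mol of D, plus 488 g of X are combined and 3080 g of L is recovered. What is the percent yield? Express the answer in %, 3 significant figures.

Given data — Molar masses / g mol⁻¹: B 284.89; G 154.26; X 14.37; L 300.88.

60.3 %

n(B) = 11870 / 284.89 = 41.67 mol
n(G) = 3393 / 154.26 = 22.00 mol
n(D) = 40.80 mol
n(X) = 488.0 / 14.37 = 33.96 mol
n/ν for B = 41.67/3 = 13.89
n/ν for G = 22.00/2 = 11.00
n/ν for D = 40.80/3 = 13.60
n/ν for X = 33.96/4 = 8.490
Smallest n/ν is X → limiting reagent.
theoretical n(L) = (2/4) × 33.96 = 16.98 mol → 5109 g
% yield = 3080 / 5109 × 100 = 60.29 %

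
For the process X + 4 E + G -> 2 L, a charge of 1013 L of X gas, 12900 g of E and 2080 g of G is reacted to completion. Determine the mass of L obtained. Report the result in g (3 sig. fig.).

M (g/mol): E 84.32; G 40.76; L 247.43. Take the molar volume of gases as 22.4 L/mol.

18900 g

n(X) = 1013 / 22.4 = 45.22 mol
n(E) = 12900 / 84.32 = 153.0 mol
n(G) = 2080 / 40.76 = 51.03 mol
n/ν → X: 45.22, E: 38.25, G: 51.03; E is limiting.
n(L) = (2/4) × 153.0 = 76.50 mol
mass = 76.50 × 247.43 = 18930 g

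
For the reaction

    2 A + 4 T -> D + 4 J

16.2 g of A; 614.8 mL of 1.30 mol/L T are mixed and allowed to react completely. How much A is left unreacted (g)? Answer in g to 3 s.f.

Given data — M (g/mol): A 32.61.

3.17 g

n(A) = 16.20 / 32.61 = 0.4968 mol
n(T) = 1.30 × 614.8/1000 = 0.7992 mol
n/ν → A: 0.2484, T: 0.1998; T is limiting.
A consumed = (2/4) × 0.7992 = 0.3996 mol
A remaining = 0.4968 − 0.3996 = 0.09720 mol
mass = 0.09720 × 32.61 = 3.170 g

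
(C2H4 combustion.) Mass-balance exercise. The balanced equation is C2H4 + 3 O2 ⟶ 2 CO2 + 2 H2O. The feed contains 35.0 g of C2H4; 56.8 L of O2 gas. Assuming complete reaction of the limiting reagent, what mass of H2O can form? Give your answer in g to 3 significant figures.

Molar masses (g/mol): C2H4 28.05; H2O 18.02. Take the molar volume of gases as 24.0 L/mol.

28.4 g

n(C2H4) = 35.00 / 28.05 = 1.248 mol
n(O2) = 56.80 / 24.0 = 2.367 mol
n/ν for C2H4 = 1.248/1 = 1.248
n/ν for O2 = 2.367/3 = 0.7890
Smallest n/ν is O2 → limiting reagent.
n(H2O) = (2/3) × 2.367 = 1.578 mol
mass = 1.578 × 18.02 = 28.44 g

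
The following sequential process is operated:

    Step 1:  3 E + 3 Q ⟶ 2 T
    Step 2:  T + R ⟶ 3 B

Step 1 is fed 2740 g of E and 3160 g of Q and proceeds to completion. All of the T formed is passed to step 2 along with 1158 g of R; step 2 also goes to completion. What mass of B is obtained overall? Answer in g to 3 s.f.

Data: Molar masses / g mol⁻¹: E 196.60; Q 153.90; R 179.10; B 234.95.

4560 g

Step 1:
n(E) = 2740 / 196.60 = 13.94 mol
n(Q) = 3160 / 153.90 = 20.53 mol
n/ν for E = 13.94/3 = 4.647
n/ν for Q = 20.53/3 = 6.843
Smallest n/ν is E → limiting reagent.
n(T) produced = (2/3) × 13.94 = 9.293 mol
Step 2:
n(T) available = 9.293 mol
n(R) = 1158 / 179.10 = 6.466 mol
n/ν for T = 9.293/1 = 9.293
n/ν for R = 6.466/1 = 6.466
Smallest n/ν is R → limiting reagent.
n(B) = (3/1) × 6.466 = 19.40 mol
mass = 19.40 × 234.95 = 4558 g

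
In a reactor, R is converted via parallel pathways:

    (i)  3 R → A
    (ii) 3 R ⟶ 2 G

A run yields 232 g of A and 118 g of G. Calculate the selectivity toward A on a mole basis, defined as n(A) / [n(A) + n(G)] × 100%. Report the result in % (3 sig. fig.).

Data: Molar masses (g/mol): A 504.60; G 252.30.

n(A) = 232 / 504.60 = 0.4598 mol
n(G) = 118 / 252.30 = 0.4677 mol
selectivity = 0.4598/(0.4598+0.4677) × 100 = 49.57 %

49.6 %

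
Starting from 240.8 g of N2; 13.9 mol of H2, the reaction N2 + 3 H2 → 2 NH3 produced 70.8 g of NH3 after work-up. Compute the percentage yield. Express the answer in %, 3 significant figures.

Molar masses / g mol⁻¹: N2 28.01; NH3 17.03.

44.9 %

n(N2) = 240.8 / 28.01 = 8.597 mol
n(H2) = 13.90 mol
n/ν for N2 = 8.597/1 = 8.597
n/ν for H2 = 13.90/3 = 4.633
Smallest n/ν is H2 → limiting reagent.
theoretical n(NH3) = (2/3) × 13.90 = 9.267 mol → 157.8 g
% yield = 70.8 / 157.8 × 100 = 44.87 %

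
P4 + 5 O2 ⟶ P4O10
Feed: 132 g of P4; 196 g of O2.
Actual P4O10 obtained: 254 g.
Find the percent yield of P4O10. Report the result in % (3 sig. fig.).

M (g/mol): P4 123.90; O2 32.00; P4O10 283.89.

84.0 %

n(P4) = 132.0 / 123.90 = 1.065 mol
n(O2) = 196.0 / 32.00 = 6.125 mol
n/ν → P4: 1.065, O2: 1.225; P4 is limiting.
theoretical n(P4O10) = (1/1) × 1.065 = 1.065 mol → 302.3 g
% yield = 254 / 302.3 × 100 = 84.02 %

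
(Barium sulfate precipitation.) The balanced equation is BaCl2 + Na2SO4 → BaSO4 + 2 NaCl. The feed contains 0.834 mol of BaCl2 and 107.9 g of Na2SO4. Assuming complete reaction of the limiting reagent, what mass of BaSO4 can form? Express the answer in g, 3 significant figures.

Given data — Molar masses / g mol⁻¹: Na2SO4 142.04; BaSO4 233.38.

n(BaCl2) = 0.8340 mol
n(Na2SO4) = 107.9 / 142.04 = 0.7596 mol
n/ν for BaCl2 = 0.8340/1 = 0.8340
n/ν for Na2SO4 = 0.7596/1 = 0.7596
Smallest n/ν is Na2SO4 → limiting reagent.
n(BaSO4) = (1/1) × 0.7596 = 0.7596 mol
mass = 0.7596 × 233.38 = 177.3 g

177 g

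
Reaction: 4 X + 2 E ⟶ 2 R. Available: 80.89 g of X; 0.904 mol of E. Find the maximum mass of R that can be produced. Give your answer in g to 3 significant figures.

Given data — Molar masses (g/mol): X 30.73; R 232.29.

210 g

n(X) = 80.89 / 30.73 = 2.632 mol
n(E) = 0.9040 mol
n/ν for X = 2.632/4 = 0.6580
n/ν for E = 0.9040/2 = 0.4520
Smallest n/ν is E → limiting reagent.
n(R) = (2/2) × 0.9040 = 0.9040 mol
mass = 0.9040 × 232.29 = 210.0 g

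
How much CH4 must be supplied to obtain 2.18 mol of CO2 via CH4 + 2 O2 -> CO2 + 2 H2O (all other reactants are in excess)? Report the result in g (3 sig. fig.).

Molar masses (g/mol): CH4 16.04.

n(CO2) = 2.180 mol
n(CH4) = (1/1) × 2.180 = 2.180 mol
mass = 2.180 × 16.04 = 34.97 g

35.0 g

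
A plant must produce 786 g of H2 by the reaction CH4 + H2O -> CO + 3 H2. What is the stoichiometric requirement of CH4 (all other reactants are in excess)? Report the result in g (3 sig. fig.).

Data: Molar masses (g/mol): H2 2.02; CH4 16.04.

n(H2) = 786 / 2.02 = 389.1 mol
n(CH4) = (1/3) × 389.1 = 129.7 mol
mass = 129.7 × 16.04 = 2080 g

2080 g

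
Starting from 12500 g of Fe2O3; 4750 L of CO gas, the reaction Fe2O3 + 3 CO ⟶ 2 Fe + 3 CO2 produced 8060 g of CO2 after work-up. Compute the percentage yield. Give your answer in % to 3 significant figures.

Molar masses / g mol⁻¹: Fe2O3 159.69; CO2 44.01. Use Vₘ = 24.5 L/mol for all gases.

94.5 %

n(Fe2O3) = 12500 / 159.69 = 78.28 mol
n(CO) = 4750 / 24.5 = 193.9 mol
n/ν for Fe2O3 = 78.28/1 = 78.28
n/ν for CO = 193.9/3 = 64.63
Smallest n/ν is CO → limiting reagent.
theoretical n(CO2) = (3/3) × 193.9 = 193.9 mol → 8534 g
% yield = 8060 / 8534 × 100 = 94.45 %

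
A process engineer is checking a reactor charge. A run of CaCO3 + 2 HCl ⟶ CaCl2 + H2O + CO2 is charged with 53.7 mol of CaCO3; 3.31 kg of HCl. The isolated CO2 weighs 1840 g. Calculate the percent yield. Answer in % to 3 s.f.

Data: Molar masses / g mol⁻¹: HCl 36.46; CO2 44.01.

92.1 %

n(CaCO3) = 53.70 mol
n(HCl) = 3.310×1000 / 36.46 = 90.78 mol
n/ν for CaCO3 = 53.70/1 = 53.70
n/ν for HCl = 90.78/2 = 45.39
Smallest n/ν is HCl → limiting reagent.
theoretical n(CO2) = (1/2) × 90.78 = 45.39 mol → 1998 g
% yield = 1840 / 1998 × 100 = 92.09 %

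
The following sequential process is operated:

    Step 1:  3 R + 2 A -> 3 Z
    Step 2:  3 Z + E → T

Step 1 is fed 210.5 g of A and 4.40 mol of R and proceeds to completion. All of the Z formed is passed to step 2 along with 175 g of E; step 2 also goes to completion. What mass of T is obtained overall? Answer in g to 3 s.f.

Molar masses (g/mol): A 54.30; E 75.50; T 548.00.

Step 1:
n(A) = 210.5 / 54.30 = 3.877 mol
n(R) = 4.400 mol
n/ν for A = 3.877/2 = 1.939
n/ν for R = 4.400/3 = 1.467
Smallest n/ν is R → limiting reagent.
n(Z) produced = (3/3) × 4.400 = 4.400 mol
Step 2:
n(Z) available = 4.400 mol
n(E) = 175.0 / 75.50 = 2.318 mol
n/ν for Z = 4.400/3 = 1.467
n/ν for E = 2.318/1 = 2.318
Smallest n/ν is Z → limiting reagent.
n(T) = (1/3) × 4.400 = 1.467 mol
mass = 1.467 × 548.00 = 803.9 g

804 g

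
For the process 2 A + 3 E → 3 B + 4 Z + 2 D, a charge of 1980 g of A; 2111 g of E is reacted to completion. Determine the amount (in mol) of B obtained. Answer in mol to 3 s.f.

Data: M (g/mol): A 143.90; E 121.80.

17.3 mol

n(A) = 1980 / 143.90 = 13.76 mol
n(E) = 2111 / 121.80 = 17.33 mol
n/ν → A: 6.880, E: 5.777; E is limiting.
n(B) = (3/3) × 17.33 = 17.33 mol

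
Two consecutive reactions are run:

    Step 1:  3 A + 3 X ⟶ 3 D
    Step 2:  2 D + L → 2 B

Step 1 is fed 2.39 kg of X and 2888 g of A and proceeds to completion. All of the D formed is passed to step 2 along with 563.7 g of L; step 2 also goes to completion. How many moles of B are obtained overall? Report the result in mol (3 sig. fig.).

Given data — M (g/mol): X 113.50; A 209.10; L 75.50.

13.8 mol

Step 1:
n(X) = 2.390×1000 / 113.50 = 21.06 mol
n(A) = 2888 / 209.10 = 13.81 mol
n/ν for X = 21.06/3 = 7.020
n/ν for A = 13.81/3 = 4.603
Smallest n/ν is A → limiting reagent.
n(D) produced = (3/3) × 13.81 = 13.81 mol
Step 2:
n(D) available = 13.81 mol
n(L) = 563.7 / 75.50 = 7.466 mol
n/ν for D = 13.81/2 = 6.905
n/ν for L = 7.466/1 = 7.466
Smallest n/ν is D → limiting reagent.
n(B) = (2/2) × 13.81 = 13.81 mol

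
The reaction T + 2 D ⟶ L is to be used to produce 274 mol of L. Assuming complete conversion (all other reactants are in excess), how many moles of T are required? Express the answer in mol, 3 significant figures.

n(L) = 274.0 mol
n(T) = (1/1) × 274.0 = 274.0 mol

274 mol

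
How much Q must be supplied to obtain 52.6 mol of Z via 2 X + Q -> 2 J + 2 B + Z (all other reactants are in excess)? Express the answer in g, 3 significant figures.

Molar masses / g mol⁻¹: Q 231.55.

12200 g

n(Z) = 52.60 mol
n(Q) = (1/1) × 52.60 = 52.60 mol
mass = 52.60 × 231.55 = 12180 g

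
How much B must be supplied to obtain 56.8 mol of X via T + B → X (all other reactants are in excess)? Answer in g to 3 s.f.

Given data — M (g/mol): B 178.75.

10200 g

n(X) = 56.80 mol
n(B) = (1/1) × 56.80 = 56.80 mol
mass = 56.80 × 178.75 = 10150 g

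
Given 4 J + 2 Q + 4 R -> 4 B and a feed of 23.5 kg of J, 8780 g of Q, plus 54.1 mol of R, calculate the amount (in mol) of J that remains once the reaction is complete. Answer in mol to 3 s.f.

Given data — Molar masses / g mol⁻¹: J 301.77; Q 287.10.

23.8 mol

n(J) = 23.50×1000 / 301.77 = 77.87 mol
n(Q) = 8780 / 287.10 = 30.58 mol
n(R) = 54.10 mol
n/ν for J = 77.87/4 = 19.47
n/ν for Q = 30.58/2 = 15.29
n/ν for R = 54.10/4 = 13.53
Smallest n/ν is R → limiting reagent.
J consumed = (4/4) × 54.10 = 54.10 mol
J remaining = 77.87 − 54.10 = 23.77 mol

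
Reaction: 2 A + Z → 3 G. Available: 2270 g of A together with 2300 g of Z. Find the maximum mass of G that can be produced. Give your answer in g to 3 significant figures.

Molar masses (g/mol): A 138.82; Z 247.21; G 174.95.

n(A) = 2270 / 138.82 = 16.35 mol
n(Z) = 2300 / 247.21 = 9.304 mol
n/ν → A: 8.175, Z: 9.304; A is limiting.
n(G) = (3/2) × 16.35 = 24.53 mol
mass = 24.53 × 174.95 = 4292 g

4290 g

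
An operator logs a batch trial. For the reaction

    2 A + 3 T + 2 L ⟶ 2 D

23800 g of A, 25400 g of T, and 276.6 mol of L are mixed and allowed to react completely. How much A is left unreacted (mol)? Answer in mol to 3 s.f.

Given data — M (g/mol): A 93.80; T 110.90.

101 mol

n(A) = 23800 / 93.80 = 253.7 mol
n(T) = 25400 / 110.90 = 229.0 mol
n(L) = 276.6 mol
n/ν for A = 253.7/2 = 126.9
n/ν for T = 229.0/3 = 76.33
n/ν for L = 276.6/2 = 138.3
Smallest n/ν is T → limiting reagent.
A consumed = (2/3) × 229.0 = 152.7 mol
A remaining = 253.7 − 152.7 = 101.0 mol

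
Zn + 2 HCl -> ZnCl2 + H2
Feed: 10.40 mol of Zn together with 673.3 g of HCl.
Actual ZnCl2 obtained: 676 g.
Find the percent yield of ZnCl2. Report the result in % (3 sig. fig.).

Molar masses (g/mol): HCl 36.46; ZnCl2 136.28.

53.7 %

n(Zn) = 10.40 mol
n(HCl) = 673.3 / 36.46 = 18.47 mol
n/ν → Zn: 10.40, HCl: 9.235; HCl is limiting.
theoretical n(ZnCl2) = (1/2) × 18.47 = 9.235 mol → 1259 g
% yield = 676 / 1259 × 100 = 53.69 %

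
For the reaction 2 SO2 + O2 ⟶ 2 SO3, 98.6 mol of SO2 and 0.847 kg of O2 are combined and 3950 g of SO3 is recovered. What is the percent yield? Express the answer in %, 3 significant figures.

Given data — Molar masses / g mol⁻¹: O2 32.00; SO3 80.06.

n(SO2) = 98.60 mol
n(O2) = 0.8470×1000 / 32.00 = 26.47 mol
n/ν for SO2 = 98.60/2 = 49.30
n/ν for O2 = 26.47/1 = 26.47
Smallest n/ν is O2 → limiting reagent.
theoretical n(SO3) = (2/1) × 26.47 = 52.94 mol → 4238 g
% yield = 3950 / 4238 × 100 = 93.20 %

93.2 %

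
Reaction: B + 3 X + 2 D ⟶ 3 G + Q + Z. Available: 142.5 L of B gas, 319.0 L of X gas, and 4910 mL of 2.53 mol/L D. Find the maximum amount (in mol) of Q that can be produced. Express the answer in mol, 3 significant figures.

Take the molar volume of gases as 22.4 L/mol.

4.75 mol

n(B) = 142.5 / 22.4 = 6.362 mol
n(X) = 319.0 / 22.4 = 14.24 mol
n(D) = 2.53 × 4910/1000 = 12.42 mol
n/ν for B = 6.362/1 = 6.362
n/ν for X = 14.24/3 = 4.747
n/ν for D = 12.42/2 = 6.210
Smallest n/ν is X → limiting reagent.
n(Q) = (1/3) × 14.24 = 4.747 mol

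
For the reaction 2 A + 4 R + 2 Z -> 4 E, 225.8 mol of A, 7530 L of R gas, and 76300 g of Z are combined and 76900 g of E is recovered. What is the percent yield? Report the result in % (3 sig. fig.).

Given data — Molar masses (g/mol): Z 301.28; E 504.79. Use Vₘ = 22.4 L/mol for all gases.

n(A) = 225.8 mol
n(R) = 7530 / 22.4 = 336.2 mol
n(Z) = 76300 / 301.28 = 253.3 mol
n/ν for A = 225.8/2 = 112.9
n/ν for R = 336.2/4 = 84.05
n/ν for Z = 253.3/2 = 126.7
Smallest n/ν is R → limiting reagent.
theoretical n(E) = (4/4) × 336.2 = 336.2 mol → 169700 g
% yield = 76900 / 169700 × 100 = 45.32 %

45.3 %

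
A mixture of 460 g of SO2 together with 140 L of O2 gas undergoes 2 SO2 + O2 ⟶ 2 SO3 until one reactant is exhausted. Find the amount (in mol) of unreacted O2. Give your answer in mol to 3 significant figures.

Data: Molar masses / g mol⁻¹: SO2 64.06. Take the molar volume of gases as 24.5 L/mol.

2.12 mol

n(SO2) = 460.0 / 64.06 = 7.181 mol
n(O2) = 140.0 / 24.5 = 5.714 mol
n/ν for SO2 = 7.181/2 = 3.591
n/ν for O2 = 5.714/1 = 5.714
Smallest n/ν is SO2 → limiting reagent.
O2 consumed = (1/2) × 7.181 = 3.591 mol
O2 remaining = 5.714 − 3.591 = 2.123 mol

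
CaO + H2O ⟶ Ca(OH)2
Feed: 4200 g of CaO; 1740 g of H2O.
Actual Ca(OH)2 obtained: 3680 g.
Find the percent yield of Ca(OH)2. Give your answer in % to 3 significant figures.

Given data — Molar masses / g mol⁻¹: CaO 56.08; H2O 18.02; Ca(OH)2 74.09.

66.3 %

n(CaO) = 4200 / 56.08 = 74.89 mol
n(H2O) = 1740 / 18.02 = 96.56 mol
n/ν for CaO = 74.89/1 = 74.89
n/ν for H2O = 96.56/1 = 96.56
Smallest n/ν is CaO → limiting reagent.
theoretical n(Ca(OH)2) = (1/1) × 74.89 = 74.89 mol → 5549 g
% yield = 3680 / 5549 × 100 = 66.32 %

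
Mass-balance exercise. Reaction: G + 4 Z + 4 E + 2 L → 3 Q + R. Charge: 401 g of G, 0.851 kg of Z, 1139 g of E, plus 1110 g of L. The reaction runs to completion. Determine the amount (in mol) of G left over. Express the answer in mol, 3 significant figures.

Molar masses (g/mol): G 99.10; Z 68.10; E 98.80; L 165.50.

1.16 mol

n(G) = 401.0 / 99.10 = 4.046 mol
n(Z) = 0.8510×1000 / 68.10 = 12.50 mol
n(E) = 1139 / 98.80 = 11.53 mol
n(L) = 1110 / 165.50 = 6.707 mol
n/ν → G: 4.046, Z: 3.125, E: 2.883, L: 3.354; E is limiting.
G consumed = (1/4) × 11.53 = 2.883 mol
G remaining = 4.046 − 2.883 = 1.163 mol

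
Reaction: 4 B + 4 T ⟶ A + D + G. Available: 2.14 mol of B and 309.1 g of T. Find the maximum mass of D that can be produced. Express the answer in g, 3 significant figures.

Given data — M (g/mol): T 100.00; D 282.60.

n(B) = 2.140 mol
n(T) = 309.1 / 100.00 = 3.091 mol
n/ν for B = 2.140/4 = 0.5350
n/ν for T = 3.091/4 = 0.7728
Smallest n/ν is B → limiting reagent.
n(D) = (1/4) × 2.140 = 0.5350 mol
mass = 0.5350 × 282.60 = 151.2 g

151 g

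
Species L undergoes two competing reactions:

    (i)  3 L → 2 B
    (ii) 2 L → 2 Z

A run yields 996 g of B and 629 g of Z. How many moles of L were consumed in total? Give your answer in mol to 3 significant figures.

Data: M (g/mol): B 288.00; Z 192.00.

n(B) = 996 / 288.00 = 3.458 mol
n(Z) = 629 / 192.00 = 3.276 mol
n(L) via (i) = (3/2)×3.458 = 5.187 mol
n(L) via (ii) = (2/2)×3.276 = 3.276 mol
total n(L) = 5.187 + 3.276 = 8.463 mol

8.46 mol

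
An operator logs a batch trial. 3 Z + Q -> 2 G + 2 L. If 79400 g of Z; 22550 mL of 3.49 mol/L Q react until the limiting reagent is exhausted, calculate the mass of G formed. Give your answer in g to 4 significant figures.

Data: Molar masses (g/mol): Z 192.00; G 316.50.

49820 g

n(Z) = 79400 / 192.00 = 413.5 mol
n(Q) = 3.49 × 22550/1000 = 78.70 mol
n/ν → Z: 137.8, Q: 78.70; Q is limiting.
n(G) = (2/1) × 78.70 = 157.4 mol
mass = 157.4 × 316.50 = 49820 g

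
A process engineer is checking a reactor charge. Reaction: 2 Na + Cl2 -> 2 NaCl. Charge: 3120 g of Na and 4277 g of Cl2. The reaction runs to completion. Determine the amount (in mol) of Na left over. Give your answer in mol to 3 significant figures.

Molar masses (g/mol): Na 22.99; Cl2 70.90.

n(Na) = 3120 / 22.99 = 135.7 mol
n(Cl2) = 4277 / 70.90 = 60.32 mol
n/ν → Na: 67.85, Cl2: 60.32; Cl2 is limiting.
Na consumed = (2/1) × 60.32 = 120.6 mol
Na remaining = 135.7 − 120.6 = 15.10 mol

15.1 mol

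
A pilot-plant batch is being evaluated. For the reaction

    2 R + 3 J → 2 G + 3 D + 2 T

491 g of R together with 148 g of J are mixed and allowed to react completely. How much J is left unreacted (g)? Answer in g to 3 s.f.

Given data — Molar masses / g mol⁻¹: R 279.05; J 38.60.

n(R) = 491.0 / 279.05 = 1.760 mol
n(J) = 148.0 / 38.60 = 3.834 mol
n/ν for R = 1.760/2 = 0.8800
n/ν for J = 3.834/3 = 1.278
Smallest n/ν is R → limiting reagent.
J consumed = (3/2) × 1.760 = 2.640 mol
J remaining = 3.834 − 2.640 = 1.194 mol
mass = 1.194 × 38.60 = 46.09 g

46.1 g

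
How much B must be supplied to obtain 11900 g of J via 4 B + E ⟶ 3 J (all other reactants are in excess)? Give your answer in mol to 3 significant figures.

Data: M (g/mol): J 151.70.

n(J) = 11900 / 151.70 = 78.44 mol
n(B) = (4/3) × 78.44 = 104.6 mol

105 mol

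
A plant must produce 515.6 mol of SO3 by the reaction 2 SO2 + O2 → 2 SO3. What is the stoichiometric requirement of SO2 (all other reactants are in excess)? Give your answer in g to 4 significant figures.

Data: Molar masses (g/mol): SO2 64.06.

33030 g

n(SO3) = 515.6 mol
n(SO2) = (2/2) × 515.6 = 515.6 mol
mass = 515.6 × 64.06 = 33030 g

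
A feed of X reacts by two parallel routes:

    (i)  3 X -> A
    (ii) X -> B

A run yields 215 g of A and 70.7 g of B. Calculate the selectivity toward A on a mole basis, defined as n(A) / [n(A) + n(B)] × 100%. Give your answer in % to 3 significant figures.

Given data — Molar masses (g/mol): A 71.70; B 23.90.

50.3 %

n(A) = 215 / 71.70 = 2.999 mol
n(B) = 70.7 / 23.90 = 2.958 mol
selectivity = 2.999/(2.999+2.958) × 100 = 50.34 %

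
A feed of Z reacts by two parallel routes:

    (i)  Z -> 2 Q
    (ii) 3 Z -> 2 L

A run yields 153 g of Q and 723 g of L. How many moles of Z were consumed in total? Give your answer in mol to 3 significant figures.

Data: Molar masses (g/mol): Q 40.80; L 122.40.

n(Q) = 153 / 40.80 = 3.750 mol
n(L) = 723 / 122.40 = 5.907 mol
n(Z) via (i) = (1/2)×3.750 = 1.875 mol
n(Z) via (ii) = (3/2)×5.907 = 8.861 mol
total n(Z) = 1.875 + 8.861 = 10.74 mol

10.7 mol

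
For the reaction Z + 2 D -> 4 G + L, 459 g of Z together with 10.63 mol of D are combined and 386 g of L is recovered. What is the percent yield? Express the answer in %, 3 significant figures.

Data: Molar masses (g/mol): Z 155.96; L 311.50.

n(Z) = 459.0 / 155.96 = 2.943 mol
n(D) = 10.63 mol
n/ν for Z = 2.943/1 = 2.943
n/ν for D = 10.63/2 = 5.315
Smallest n/ν is Z → limiting reagent.
theoretical n(L) = (1/1) × 2.943 = 2.943 mol → 916.7 g
% yield = 386 / 916.7 × 100 = 42.11 %

42.1 %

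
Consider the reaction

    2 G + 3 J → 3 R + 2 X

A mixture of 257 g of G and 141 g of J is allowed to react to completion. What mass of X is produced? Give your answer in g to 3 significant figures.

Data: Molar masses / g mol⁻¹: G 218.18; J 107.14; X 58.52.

n(G) = 257.0 / 218.18 = 1.178 mol
n(J) = 141.0 / 107.14 = 1.316 mol
n/ν for G = 1.178/2 = 0.5890
n/ν for J = 1.316/3 = 0.4387
Smallest n/ν is J → limiting reagent.
n(X) = (2/3) × 1.316 = 0.8773 mol
mass = 0.8773 × 58.52 = 51.34 g

51.3 g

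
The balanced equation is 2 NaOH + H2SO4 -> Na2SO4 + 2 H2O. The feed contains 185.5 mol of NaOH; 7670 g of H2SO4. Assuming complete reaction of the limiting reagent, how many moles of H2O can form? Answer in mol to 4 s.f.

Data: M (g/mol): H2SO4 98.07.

n(NaOH) = 185.5 mol
n(H2SO4) = 7670 / 98.07 = 78.21 mol
n/ν → NaOH: 92.75, H2SO4: 78.21; H2SO4 is limiting.
n(H2O) = (2/1) × 78.21 = 156.4 mol

156.4 mol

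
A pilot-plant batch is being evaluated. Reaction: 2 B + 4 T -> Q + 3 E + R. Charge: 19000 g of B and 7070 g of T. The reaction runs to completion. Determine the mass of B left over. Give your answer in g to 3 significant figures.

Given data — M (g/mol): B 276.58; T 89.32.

8050 g

n(B) = 19000 / 276.58 = 68.70 mol
n(T) = 7070 / 89.32 = 79.15 mol
n/ν for B = 68.70/2 = 34.35
n/ν for T = 79.15/4 = 19.79
Smallest n/ν is T → limiting reagent.
B consumed = (2/4) × 79.15 = 39.58 mol
B remaining = 68.70 − 39.58 = 29.12 mol
mass = 29.12 × 276.58 = 8054 g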